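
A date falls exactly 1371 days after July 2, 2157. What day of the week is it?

Friday

Jul 2, 2157 is a Saturday.
1371 mod 7 = 6, so 1371 days after a Saturday is Saturday + 6 = Friday.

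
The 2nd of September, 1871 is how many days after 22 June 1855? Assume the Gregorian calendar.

Jun 22, 1855 → Jun 22, 1856: 366 days (Feb 29, 1856 is in that span).
Jun 22, 1856 → Jun 22, 1857: 365 days.
Jun 22, 1857 → Jun 22, 1858: 365 days.
Jun 22, 1858 → Jun 22, 1859: 365 days.
Jun 22, 1859 → Jun 22, 1860: 366 days (Feb 29, 1860 is in that span).
Jun 22, 1860 → Jun 22, 1861: 365 days.
Jun 22, 1861 → Jun 22, 1862: 365 days.
Jun 22, 1862 → Jun 22, 1863: 365 days.
Jun 22, 1863 → Jun 22, 1864: 366 days (Feb 29, 1864 is in that span).
Jun 22, 1864 → Jun 22, 1865: 365 days.
Jun 22, 1865 → Jun 22, 1866: 365 days.
Jun 22, 1866 → Jun 22, 1867: 365 days.
Jun 22, 1867 → Jun 22, 1868: 366 days (Feb 29, 1868 is in that span).
Jun 22, 1868 → Jun 22, 1869: 365 days.
Jun 22, 1869 → Jun 22, 1870: 365 days.
Jun 22, 1870 → Jun 22, 1871: 365 days.
Jun 22, 1871 → Jul 22, 1871: 30 days (June has 30).
Jul 22, 1871 → Aug 22, 1871: 31 days (July has 31).
Aug 22, 1871 → Sep 2, 1871: 11 days.
Total: 5916 days.

5916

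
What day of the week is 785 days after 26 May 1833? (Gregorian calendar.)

Monday

First find the weekday of May 26, 1833. Doomsday rule: the anchor day for the 1800s is Friday. For year 33: 33÷12 = 2 r 9, and 9÷4 = 2, so 2+9+2 = 13.
Friday + 13 ≡ Thursday — that's 1833's doomsday.
In May the doomsday date is May 9.
May 26 is 17 days after May 9; 17 mod 7 = 3, so Thursday + 3 = Sunday.
785 mod 7 = 1, so 785 days after a Sunday is Sunday + 1 = Monday.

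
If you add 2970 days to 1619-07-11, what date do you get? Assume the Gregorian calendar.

+366 (one year; includes Feb 29, 1620) → Jul 11, 1620 (2604 left).
+365 (one year) → Jul 11, 1621 (2239 left).
+365 (one year) → Jul 11, 1622 (1874 left).
+365 (one year) → Jul 11, 1623 (1509 left).
+366 (one year; includes Feb 29, 1624) → Jul 11, 1624 (1143 left).
+365 (one year) → Jul 11, 1625 (778 left).
+365 (one year) → Jul 11, 1626 (413 left).
+365 (one year) → Jul 11, 1627 (48 left).
Jul has 31 days: +21 → Aug 1, 1627 (27 left).
+27 → Aug 28, 1627.

August 28, 1627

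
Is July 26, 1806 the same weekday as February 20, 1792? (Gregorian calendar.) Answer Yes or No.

No

From Feb 20, 1792 to Jul 26, 1806 is 5269 days.
5269 mod 7 = 5, so they are different weekdays.
(Feb 20, 1792 is a Monday; Jul 26, 1806 is a Saturday.)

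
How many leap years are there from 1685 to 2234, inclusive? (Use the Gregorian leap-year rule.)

Multiples of 4 in [1685,2234]: 137.
Of those, multiples of 100: 6 (not leap unless ÷400).
Multiples of 400: 1.
Leap years = 137 − 6 + 1 = 132.

132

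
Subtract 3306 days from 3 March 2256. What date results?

−366 (one year; includes Feb 29, 2256) → Mar 3, 2255 (2940 left).
−365 (one year) → Mar 3, 2254 (2575 left).
−365 (one year) → Mar 3, 2253 (2210 left).
−365 (one year) → Mar 3, 2252 (1845 left).
−366 (one year; includes Feb 29, 2252) → Mar 3, 2251 (1479 left).
−365 (one year) → Mar 3, 2250 (1114 left).
−365 (one year) → Mar 3, 2249 (749 left).
−365 (one year) → Mar 3, 2248 (384 left).
−3 → Feb 29, 2248 (end of Feb, 29 days; 381 left).
−29 → Jan 31, 2248 (end of Jan, 31 days; 352 left).
−31 → Dec 31, 2247 (end of Dec, 31 days; 321 left).
−31 → Nov 30, 2247 (end of Nov, 30 days; 290 left).
−30 → Oct 31, 2247 (end of Oct, 31 days; 260 left).
−31 → Sep 30, 2247 (end of Sep, 30 days; 229 left).
−30 → Aug 31, 2247 (end of Aug, 31 days; 199 left).
−31 → Jul 31, 2247 (end of Jul, 31 days; 168 left).
−31 → Jun 30, 2247 (end of Jun, 30 days; 137 left).
−30 → May 31, 2247 (end of May, 31 days; 107 left).
−31 → Apr 30, 2247 (end of Apr, 30 days; 76 left).
−30 → Mar 31, 2247 (end of Mar, 31 days; 46 left).
−31 → Feb 28, 2247 (end of Feb, 28 days; 15 left).
−15 → Feb 13, 2247.

February 13, 2247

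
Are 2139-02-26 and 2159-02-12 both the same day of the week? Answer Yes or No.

No

From Feb 26, 2139 to Feb 12, 2159 is 7291 days.
7291 mod 7 = 4, so they are different weekdays.
(Feb 26, 2139 is a Thursday; Feb 12, 2159 is a Monday.)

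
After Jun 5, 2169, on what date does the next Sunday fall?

Jun 5, 2169 is a Monday.
From Monday to the next Sunday is 6 days.
Jun 5, 2169 + 6 = Jun 11, 2169.

June 11, 2169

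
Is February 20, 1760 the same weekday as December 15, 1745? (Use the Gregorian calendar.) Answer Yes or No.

From Dec 15, 1745 to Feb 20, 1760 is 5180 days.
5180 mod 7 = 0, so they are the same weekday.
(Dec 15, 1745 is a Wednesday; Feb 20, 1760 is a Wednesday.)

Yes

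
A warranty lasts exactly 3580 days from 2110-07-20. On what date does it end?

May 8, 2120

+365 (one year) → Jul 20, 2111 (3215 left).
+366 (one year; includes Feb 29, 2112) → Jul 20, 2112 (2849 left).
+365 (one year) → Jul 20, 2113 (2484 left).
+365 (one year) → Jul 20, 2114 (2119 left).
+365 (one year) → Jul 20, 2115 (1754 left).
+366 (one year; includes Feb 29, 2116) → Jul 20, 2116 (1388 left).
+365 (one year) → Jul 20, 2117 (1023 left).
+365 (one year) → Jul 20, 2118 (658 left).
+365 (one year) → Jul 20, 2119 (293 left).
Jul has 31 days: +12 → Aug 1, 2119 (281 left).
Aug has 31 days: +31 → Sep 1, 2119 (250 left).
Sep has 30 days: +30 → Oct 1, 2119 (220 left).
Oct has 31 days: +31 → Nov 1, 2119 (189 left).
Nov has 30 days: +30 → Dec 1, 2119 (159 left).
Dec has 31 days: +31 → Jan 1, 2120 (128 left).
Jan has 31 days: +31 → Feb 1, 2120 (97 left).
Feb has 29 days: +29 → Mar 1, 2120 (68 left).
Mar has 31 days: +31 → Apr 1, 2120 (37 left).
Apr has 30 days: +30 → May 1, 2120 (7 left).
+7 → May 8, 2120.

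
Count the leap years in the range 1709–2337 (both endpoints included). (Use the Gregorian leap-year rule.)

152

Multiples of 4 in [1709,2337]: 157.
Of those, multiples of 100: 6 (not leap unless ÷400).
Multiples of 400: 1.
Leap years = 157 − 6 + 1 = 152.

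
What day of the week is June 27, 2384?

Wednesday

Doomsday rule: the anchor day for the 2300s is Wednesday. For year 84: 84÷12 = 7 r 0, and 0÷4 = 0, so 7+0+0 = 7.
Wednesday + 7 ≡ Wednesday — that's 2384's doomsday.
In June the doomsday date is Jun 6.
Jun 27 is 21 days after Jun 6; 21 mod 7 = 0, so Wednesday + 0 = Wednesday.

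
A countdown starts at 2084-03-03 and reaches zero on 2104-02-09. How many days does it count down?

7281

Mar 3, 2084 → Mar 3, 2085: 365 days.
Mar 3, 2085 → Mar 3, 2086: 365 days.
Mar 3, 2086 → Mar 3, 2087: 365 days.
Mar 3, 2087 → Mar 3, 2088: 366 days (Feb 29, 2088 is in that span).
Mar 3, 2088 → Mar 3, 2089: 365 days.
Mar 3, 2089 → Mar 3, 2090: 365 days.
Mar 3, 2090 → Mar 3, 2091: 365 days.
Mar 3, 2091 → Mar 3, 2092: 366 days (Feb 29, 2092 is in that span).
Mar 3, 2092 → Mar 3, 2093: 365 days.
Mar 3, 2093 → Mar 3, 2094: 365 days.
Mar 3, 2094 → Mar 3, 2095: 365 days.
Mar 3, 2095 → Mar 3, 2096: 366 days (Feb 29, 2096 is in that span).
Mar 3, 2096 → Mar 3, 2097: 365 days.
Mar 3, 2097 → Mar 3, 2098: 365 days.
Mar 3, 2098 → Mar 3, 2099: 365 days.
Mar 3, 2099 → Mar 3, 2100: 365 days.
Mar 3, 2100 → Mar 3, 2101: 365 days.
Mar 3, 2101 → Mar 3, 2102: 365 days.
Mar 3, 2102 → Mar 3, 2103: 365 days.
Mar 3, 2103 → Apr 3, 2103: 31 days (March has 31).
Apr 3, 2103 → May 3, 2103: 30 days (April has 30).
May 3, 2103 → Jun 3, 2103: 31 days (May has 31).
Jun 3, 2103 → Jul 3, 2103: 30 days (June has 30).
Jul 3, 2103 → Aug 3, 2103: 31 days (July has 31).
Aug 3, 2103 → Sep 3, 2103: 31 days (August has 31).
Sep 3, 2103 → Oct 3, 2103: 30 days (September has 30).
Oct 3, 2103 → Nov 3, 2103: 31 days (October has 31).
Nov 3, 2103 → Dec 3, 2103: 30 days (November has 30).
Dec 3, 2103 → Jan 3, 2104: 31 days (December has 31).
Jan 3, 2104 → Feb 3, 2104: 31 days (January has 31).
Feb 3, 2104 → Feb 9, 2104: 6 days.
Total: 7281 days.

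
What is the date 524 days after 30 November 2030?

May 7, 2032

+365 (one year) → Nov 30, 2031 (159 left).
Nov has 30 days: +1 → Dec 1, 2031 (158 left).
Dec has 31 days: +31 → Jan 1, 2032 (127 left).
Jan has 31 days: +31 → Feb 1, 2032 (96 left).
Feb has 29 days: +29 → Mar 1, 2032 (67 left).
Mar has 31 days: +31 → Apr 1, 2032 (36 left).
Apr has 30 days: +30 → May 1, 2032 (6 left).
+6 → May 7, 2032.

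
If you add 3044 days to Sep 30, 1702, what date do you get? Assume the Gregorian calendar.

January 30, 1711

+365 (one year) → Sep 30, 1703 (2679 left).
+366 (one year; includes Feb 29, 1704) → Sep 30, 1704 (2313 left).
+365 (one year) → Sep 30, 1705 (1948 left).
+365 (one year) → Sep 30, 1706 (1583 left).
+365 (one year) → Sep 30, 1707 (1218 left).
+366 (one year; includes Feb 29, 1708) → Sep 30, 1708 (852 left).
+365 (one year) → Sep 30, 1709 (487 left).
+365 (one year) → Sep 30, 1710 (122 left).
Sep has 30 days: +1 → Oct 1, 1710 (121 left).
Oct has 31 days: +31 → Nov 1, 1710 (90 left).
Nov has 30 days: +30 → Dec 1, 1710 (60 left).
Dec has 31 days: +31 → Jan 1, 1711 (29 left).
+29 → Jan 30, 1711.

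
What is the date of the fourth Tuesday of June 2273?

June 1, 2273 is a Sunday.
The first Tuesday is therefore June 3 (2 days later).
The fourth Tuesday is 3 + 3×7 = June 24.

June 24, 2273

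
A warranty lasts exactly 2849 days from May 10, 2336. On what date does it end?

February 27, 2344

+365 (one year) → May 10, 2337 (2484 left).
+365 (one year) → May 10, 2338 (2119 left).
+365 (one year) → May 10, 2339 (1754 left).
+366 (one year; includes Feb 29, 2340) → May 10, 2340 (1388 left).
+365 (one year) → May 10, 2341 (1023 left).
+365 (one year) → May 10, 2342 (658 left).
+365 (one year) → May 10, 2343 (293 left).
May has 31 days: +22 → Jun 1, 2343 (271 left).
Jun has 30 days: +30 → Jul 1, 2343 (241 left).
Jul has 31 days: +31 → Aug 1, 2343 (210 left).
Aug has 31 days: +31 → Sep 1, 2343 (179 left).
Sep has 30 days: +30 → Oct 1, 2343 (149 left).
Oct has 31 days: +31 → Nov 1, 2343 (118 left).
Nov has 30 days: +30 → Dec 1, 2343 (88 left).
Dec has 31 days: +31 → Jan 1, 2344 (57 left).
Jan has 31 days: +31 → Feb 1, 2344 (26 left).
+26 → Feb 27, 2344.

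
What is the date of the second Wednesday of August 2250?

August 1, 2250 is a Thursday.
The first Wednesday is therefore August 7 (6 days later).
The second Wednesday is 7 + 1×7 = August 14.

August 14, 2250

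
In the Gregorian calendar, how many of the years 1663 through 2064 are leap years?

Multiples of 4 in [1663,2064]: 101.
Of those, multiples of 100: 4 (not leap unless ÷400).
Multiples of 400: 1.
Leap years = 101 − 4 + 1 = 98.

98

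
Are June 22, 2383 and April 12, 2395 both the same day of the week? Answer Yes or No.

Yes

From Jun 22, 2383 to Apr 12, 2395 is 4312 days.
4312 mod 7 = 0, so they are the same weekday.
(Jun 22, 2383 is a Wednesday; Apr 12, 2395 is a Wednesday.)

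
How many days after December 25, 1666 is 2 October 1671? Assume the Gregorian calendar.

1742

Dec 25, 1666 → Dec 25, 1667: 365 days.
Dec 25, 1667 → Dec 25, 1668: 366 days (Feb 29, 1668 is in that span).
Dec 25, 1668 → Dec 25, 1669: 365 days.
Dec 25, 1669 → Dec 25, 1670: 365 days.
Dec 25, 1670 → Jan 25, 1671: 31 days (December has 31).
Jan 25, 1671 → Feb 25, 1671: 31 days (January has 31).
Feb 25, 1671 → Mar 25, 1671: 28 days (February has 28).
Mar 25, 1671 → Apr 25, 1671: 31 days (March has 31).
Apr 25, 1671 → May 25, 1671: 30 days (April has 30).
May 25, 1671 → Jun 25, 1671: 31 days (May has 31).
Jun 25, 1671 → Jul 25, 1671: 30 days (June has 30).
Jul 25, 1671 → Aug 25, 1671: 31 days (July has 31).
Aug 25, 1671 → Sep 25, 1671: 31 days (August has 31).
Sep 25, 1671 → Oct 2, 1671: 7 days.
Total: 1742 days.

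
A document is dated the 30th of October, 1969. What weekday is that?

Thursday

Doomsday rule: the anchor day for the 1900s is Wednesday. For year 69: 69÷12 = 5 r 9, and 9÷4 = 2, so 5+9+2 = 16.
Wednesday + 16 ≡ Friday — that's 1969's doomsday.
In October the doomsday date is Oct 10.
Oct 30 is 20 days after Oct 10; 20 mod 7 = 6, so Friday + 6 = Thursday.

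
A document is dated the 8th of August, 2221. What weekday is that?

January 1, 2221 is a Monday.
Jan 1, 2221 → Feb 1, 2221: 31 days (January has 31).
Feb 1, 2221 → Mar 1, 2221: 28 days (February has 28).
Mar 1, 2221 → Apr 1, 2221: 31 days (March has 31).
Apr 1, 2221 → May 1, 2221: 30 days (April has 30).
May 1, 2221 → Jun 1, 2221: 31 days (May has 31).
Jun 1, 2221 → Jul 1, 2221: 30 days (June has 30).
Jul 1, 2221 → Aug 1, 2221: 31 days (July has 31).
Aug 1, 2221 → Aug 8, 2221: 7 days.
Total: 219 days.
219 mod 7 = 2, so Monday + 2 = Wednesday.

Wednesday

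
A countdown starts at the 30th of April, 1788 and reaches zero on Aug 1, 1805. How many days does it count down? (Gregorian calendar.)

6301

Apr 30, 1788 → Apr 30, 1789: 365 days.
Apr 30, 1789 → Apr 30, 1790: 365 days.
Apr 30, 1790 → Apr 30, 1791: 365 days.
Apr 30, 1791 → Apr 30, 1792: 366 days (Feb 29, 1792 is in that span).
Apr 30, 1792 → Apr 30, 1793: 365 days.
Apr 30, 1793 → Apr 30, 1794: 365 days.
Apr 30, 1794 → Apr 30, 1795: 365 days.
Apr 30, 1795 → Apr 30, 1796: 366 days (Feb 29, 1796 is in that span).
Apr 30, 1796 → Apr 30, 1797: 365 days.
Apr 30, 1797 → Apr 30, 1798: 365 days.
Apr 30, 1798 → Apr 30, 1799: 365 days.
Apr 30, 1799 → Apr 30, 1800: 365 days.
Apr 30, 1800 → Apr 30, 1801: 365 days.
Apr 30, 1801 → Apr 30, 1802: 365 days.
Apr 30, 1802 → Apr 30, 1803: 365 days.
Apr 30, 1803 → Apr 30, 1804: 366 days (Feb 29, 1804 is in that span).
Apr 30, 1804 → Apr 30, 1805: 365 days.
Apr 30, 1805 → May 30, 1805: 30 days (April has 30).
May 30, 1805 → Jun 30, 1805: 31 days (May has 31).
Jun 30, 1805 → Jul 30, 1805: 30 days (June has 30).
Jul 30, 1805 → Aug 1, 1805: 2 days.
Total: 6301 days.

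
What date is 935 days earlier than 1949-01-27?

July 7, 1946

−366 (one year; includes Feb 29, 1948) → Jan 27, 1948 (569 left).
−365 (one year) → Jan 27, 1947 (204 left).
−27 → Dec 31, 1946 (end of Dec, 31 days; 177 left).
−31 → Nov 30, 1946 (end of Nov, 30 days; 146 left).
−30 → Oct 31, 1946 (end of Oct, 31 days; 116 left).
−31 → Sep 30, 1946 (end of Sep, 30 days; 85 left).
−30 → Aug 31, 1946 (end of Aug, 31 days; 55 left).
−31 → Jul 31, 1946 (end of Jul, 31 days; 24 left).
−24 → Jul 7, 1946.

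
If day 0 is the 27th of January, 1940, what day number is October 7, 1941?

619

Jan 27, 1940 → Jan 27, 1941: 366 days (Feb 29, 1940 is in that span).
Jan 27, 1941 → Feb 27, 1941: 31 days (January has 31).
Feb 27, 1941 → Mar 27, 1941: 28 days (February has 28).
Mar 27, 1941 → Apr 27, 1941: 31 days (March has 31).
Apr 27, 1941 → May 27, 1941: 30 days (April has 30).
May 27, 1941 → Jun 27, 1941: 31 days (May has 31).
Jun 27, 1941 → Jul 27, 1941: 30 days (June has 30).
Jul 27, 1941 → Aug 27, 1941: 31 days (July has 31).
Aug 27, 1941 → Sep 27, 1941: 31 days (August has 31).
Sep 27, 1941 → Oct 7, 1941: 10 days.
Total: 619 days.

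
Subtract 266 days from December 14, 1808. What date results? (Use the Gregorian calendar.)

March 23, 1808

−14 → Nov 30, 1808 (end of Nov, 30 days; 252 left).
−30 → Oct 31, 1808 (end of Oct, 31 days; 222 left).
−31 → Sep 30, 1808 (end of Sep, 30 days; 191 left).
−30 → Aug 31, 1808 (end of Aug, 31 days; 161 left).
−31 → Jul 31, 1808 (end of Jul, 31 days; 130 left).
−31 → Jun 30, 1808 (end of Jun, 30 days; 99 left).
−30 → May 31, 1808 (end of May, 31 days; 69 left).
−31 → Apr 30, 1808 (end of Apr, 30 days; 38 left).
−30 → Mar 31, 1808 (end of Mar, 31 days; 8 left).
−8 → Mar 23, 1808.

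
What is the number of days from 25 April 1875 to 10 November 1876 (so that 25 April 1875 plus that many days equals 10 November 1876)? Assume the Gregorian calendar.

Apr 25, 1875 → Apr 25, 1876: 366 days (Feb 29, 1876 is in that span).
Apr 25, 1876 → May 25, 1876: 30 days (April has 30).
May 25, 1876 → Jun 25, 1876: 31 days (May has 31).
Jun 25, 1876 → Jul 25, 1876: 30 days (June has 30).
Jul 25, 1876 → Aug 25, 1876: 31 days (July has 31).
Aug 25, 1876 → Sep 25, 1876: 31 days (August has 31).
Sep 25, 1876 → Oct 25, 1876: 30 days (September has 30).
Oct 25, 1876 → Nov 10, 1876: 16 days.
Total: 565 days.

565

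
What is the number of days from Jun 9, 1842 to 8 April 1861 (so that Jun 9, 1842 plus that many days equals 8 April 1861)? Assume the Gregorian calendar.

Jun 9, 1842 → Jun 9, 1843: 365 days.
Jun 9, 1843 → Jun 9, 1844: 366 days (Feb 29, 1844 is in that span).
Jun 9, 1844 → Jun 9, 1845: 365 days.
Jun 9, 1845 → Jun 9, 1846: 365 days.
Jun 9, 1846 → Jun 9, 1847: 365 days.
Jun 9, 1847 → Jun 9, 1848: 366 days (Feb 29, 1848 is in that span).
Jun 9, 1848 → Jun 9, 1849: 365 days.
Jun 9, 1849 → Jun 9, 1850: 365 days.
Jun 9, 1850 → Jun 9, 1851: 365 days.
Jun 9, 1851 → Jun 9, 1852: 366 days (Feb 29, 1852 is in that span).
Jun 9, 1852 → Jun 9, 1853: 365 days.
Jun 9, 1853 → Jun 9, 1854: 365 days.
Jun 9, 1854 → Jun 9, 1855: 365 days.
Jun 9, 1855 → Jun 9, 1856: 366 days (Feb 29, 1856 is in that span).
Jun 9, 1856 → Jun 9, 1857: 365 days.
Jun 9, 1857 → Jun 9, 1858: 365 days.
Jun 9, 1858 → Jun 9, 1859: 365 days.
Jun 9, 1859 → Jun 9, 1860: 366 days (Feb 29, 1860 is in that span).
Jun 9, 1860 → Jul 9, 1860: 30 days (June has 30).
Jul 9, 1860 → Aug 9, 1860: 31 days (July has 31).
Aug 9, 1860 → Sep 9, 1860: 31 days (August has 31).
Sep 9, 1860 → Oct 9, 1860: 30 days (September has 30).
Oct 9, 1860 → Nov 9, 1860: 31 days (October has 31).
Nov 9, 1860 → Dec 9, 1860: 30 days (November has 30).
Dec 9, 1860 → Jan 9, 1861: 31 days (December has 31).
Jan 9, 1861 → Feb 9, 1861: 31 days (January has 31).
Feb 9, 1861 → Mar 9, 1861: 28 days (February has 28).
Mar 9, 1861 → Apr 8, 1861: 30 days.
Total: 6878 days.

6878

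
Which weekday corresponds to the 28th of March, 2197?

Doomsday rule: the anchor day for the 2100s is Sunday. For year 97: 97÷12 = 8 r 1, and 1÷4 = 0, so 8+1+0 = 9.
Sunday + 9 ≡ Tuesday — that's 2197's doomsday.
In March the doomsday date is Mar 14.
Mar 28 is 14 days after Mar 14; 14 mod 7 = 0, so Tuesday + 0 = Tuesday.

Tuesday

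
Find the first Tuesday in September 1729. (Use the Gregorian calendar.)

September 6, 1729

September 1, 1729 is a Thursday.
The first Tuesday is therefore September 6 (5 days later).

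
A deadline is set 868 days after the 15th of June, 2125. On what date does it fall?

+365 (one year) → Jun 15, 2126 (503 left).
+365 (one year) → Jun 15, 2127 (138 left).
Jun has 30 days: +16 → Jul 1, 2127 (122 left).
Jul has 31 days: +31 → Aug 1, 2127 (91 left).
Aug has 31 days: +31 → Sep 1, 2127 (60 left).
Sep has 30 days: +30 → Oct 1, 2127 (30 left).
+30 → Oct 31, 2127.

October 31, 2127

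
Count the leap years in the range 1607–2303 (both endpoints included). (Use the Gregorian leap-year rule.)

Multiples of 4 in [1607,2303]: 174.
Of those, multiples of 100: 7 (not leap unless ÷400).
Multiples of 400: 1.
Leap years = 174 − 7 + 1 = 168.

168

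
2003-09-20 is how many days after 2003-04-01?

172

Apr 1, 2003 → May 1, 2003: 30 days (April has 30).
May 1, 2003 → Jun 1, 2003: 31 days (May has 31).
Jun 1, 2003 → Jul 1, 2003: 30 days (June has 30).
Jul 1, 2003 → Aug 1, 2003: 31 days (July has 31).
Aug 1, 2003 → Sep 1, 2003: 31 days (August has 31).
Sep 1, 2003 → Sep 20, 2003: 19 days.
Total: 172 days.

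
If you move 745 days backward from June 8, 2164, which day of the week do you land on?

First find the weekday of Jun 8, 2164. Doomsday rule: the anchor day for the 2100s is Sunday. For year 64: 64÷12 = 5 r 4, and 4÷4 = 1, so 5+4+1 = 10.
Sunday + 10 ≡ Wednesday — that's 2164's doomsday.
In June the doomsday date is Jun 6.
Jun 8 is 2 days after Jun 6; 2 mod 7 = 2, so Wednesday + 2 = Friday.
745 mod 7 = 3, so 745 days before a Friday is Friday − 3 = Tuesday.

Tuesday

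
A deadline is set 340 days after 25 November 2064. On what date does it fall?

October 31, 2065

Nov has 30 days: +6 → Dec 1, 2064 (334 left).
Dec has 31 days: +31 → Jan 1, 2065 (303 left).
Jan has 31 days: +31 → Feb 1, 2065 (272 left).
Feb has 28 days: +28 → Mar 1, 2065 (244 left).
Mar has 31 days: +31 → Apr 1, 2065 (213 left).
Apr has 30 days: +30 → May 1, 2065 (183 left).
May has 31 days: +31 → Jun 1, 2065 (152 left).
Jun has 30 days: +30 → Jul 1, 2065 (122 left).
Jul has 31 days: +31 → Aug 1, 2065 (91 left).
Aug has 31 days: +31 → Sep 1, 2065 (60 left).
Sep has 30 days: +30 → Oct 1, 2065 (30 left).
+30 → Oct 31, 2065.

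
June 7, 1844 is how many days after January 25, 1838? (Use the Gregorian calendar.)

Jan 25, 1838 → Jan 25, 1839: 365 days.
Jan 25, 1839 → Jan 25, 1840: 365 days.
Jan 25, 1840 → Jan 25, 1841: 366 days (Feb 29, 1840 is in that span).
Jan 25, 1841 → Jan 25, 1842: 365 days.
Jan 25, 1842 → Jan 25, 1843: 365 days.
Jan 25, 1843 → Jan 25, 1844: 365 days.
Jan 25, 1844 → Feb 25, 1844: 31 days (January has 31).
Feb 25, 1844 → Mar 25, 1844: 29 days (February has 29).
Mar 25, 1844 → Apr 25, 1844: 31 days (March has 31).
Apr 25, 1844 → May 25, 1844: 30 days (April has 30).
May 25, 1844 → Jun 7, 1844: 13 days.
Total: 2325 days.

2325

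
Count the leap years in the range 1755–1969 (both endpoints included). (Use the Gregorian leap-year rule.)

52

Multiples of 4 in [1755,1969]: 54.
Of those, multiples of 100: 2 (not leap unless ÷400).
Multiples of 400: 0.
Leap years = 54 − 2 + 0 = 52.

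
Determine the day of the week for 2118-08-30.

Tuesday

January 1, 2118 is a Saturday.
Jan 1, 2118 → Feb 1, 2118: 31 days (January has 31).
Feb 1, 2118 → Mar 1, 2118: 28 days (February has 28).
Mar 1, 2118 → Apr 1, 2118: 31 days (March has 31).
Apr 1, 2118 → May 1, 2118: 30 days (April has 30).
May 1, 2118 → Jun 1, 2118: 31 days (May has 31).
Jun 1, 2118 → Jul 1, 2118: 30 days (June has 30).
Jul 1, 2118 → Aug 1, 2118: 31 days (July has 31).
Aug 1, 2118 → Aug 30, 2118: 29 days.
Total: 241 days.
241 mod 7 = 3, so Saturday + 3 = Tuesday.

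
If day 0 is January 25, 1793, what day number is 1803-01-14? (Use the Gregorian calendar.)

3640

Jan 25, 1793 → Jan 25, 1794: 365 days.
Jan 25, 1794 → Jan 25, 1795: 365 days.
Jan 25, 1795 → Jan 25, 1796: 365 days.
Jan 25, 1796 → Jan 25, 1797: 366 days (Feb 29, 1796 is in that span).
Jan 25, 1797 → Jan 25, 1798: 365 days.
Jan 25, 1798 → Jan 25, 1799: 365 days.
Jan 25, 1799 → Jan 25, 1800: 365 days.
Jan 25, 1800 → Jan 25, 1801: 365 days.
Jan 25, 1801 → Jan 25, 1802: 365 days.
Jan 25, 1802 → Feb 25, 1802: 31 days (January has 31).
Feb 25, 1802 → Mar 25, 1802: 28 days (February has 28).
Mar 25, 1802 → Apr 25, 1802: 31 days (March has 31).
Apr 25, 1802 → May 25, 1802: 30 days (April has 30).
May 25, 1802 → Jun 25, 1802: 31 days (May has 31).
Jun 25, 1802 → Jul 25, 1802: 30 days (June has 30).
Jul 25, 1802 → Aug 25, 1802: 31 days (July has 31).
Aug 25, 1802 → Sep 25, 1802: 31 days (August has 31).
Sep 25, 1802 → Oct 25, 1802: 30 days (September has 30).
Oct 25, 1802 → Nov 25, 1802: 31 days (October has 31).
Nov 25, 1802 → Dec 25, 1802: 30 days (November has 30).
Dec 25, 1802 → Jan 14, 1803: 20 days.
Total: 3640 days.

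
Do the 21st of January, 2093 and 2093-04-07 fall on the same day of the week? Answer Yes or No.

No

From Jan 21, 2093 to Apr 7, 2093 is 76 days.
76 mod 7 = 6, so they are different weekdays.
(Jan 21, 2093 is a Wednesday; Apr 7, 2093 is a Tuesday.)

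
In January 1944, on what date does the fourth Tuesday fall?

January 1, 1944 is a Saturday.
The first Tuesday is therefore January 4 (3 days later).
The fourth Tuesday is 4 + 3×7 = January 25.

January 25, 1944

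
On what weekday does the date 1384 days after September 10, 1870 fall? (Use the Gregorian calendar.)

Thursday

First find the weekday of Sep 10, 1870. Doomsday rule: the anchor day for the 1800s is Friday. For year 70: 70÷12 = 5 r 10, and 10÷4 = 2, so 5+10+2 = 17.
Friday + 17 ≡ Monday — that's 1870's doomsday.
In September the doomsday date is Sep 5.
Sep 10 is 5 days after Sep 5; 5 mod 7 = 5, so Monday + 5 = Saturday.
1384 mod 7 = 5, so 1384 days after a Saturday is Saturday + 5 = Thursday.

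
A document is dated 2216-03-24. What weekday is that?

Sunday

Doomsday rule: the anchor day for the 2200s is Friday. For year 16: 16÷12 = 1 r 4, and 4÷4 = 1, so 1+4+1 = 6.
Friday + 6 ≡ Thursday — that's 2216's doomsday.
In March the doomsday date is Mar 14.
Mar 24 is 10 days after Mar 14; 10 mod 7 = 3, so Thursday + 3 = Sunday.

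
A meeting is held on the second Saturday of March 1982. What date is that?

March 1, 1982 is a Monday.
The first Saturday is therefore March 6 (5 days later).
The second Saturday is 6 + 1×7 = March 13.

March 13, 1982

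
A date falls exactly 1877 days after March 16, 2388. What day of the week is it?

First find the weekday of Mar 16, 2388. Doomsday rule: the anchor day for the 2300s is Wednesday. For year 88: 88÷12 = 7 r 4, and 4÷4 = 1, so 7+4+1 = 12.
Wednesday + 12 ≡ Monday — that's 2388's doomsday.
In March the doomsday date is Mar 14.
Mar 16 is 2 days after Mar 14; 2 mod 7 = 2, so Monday + 2 = Wednesday.
1877 mod 7 = 1, so 1877 days after a Wednesday is Wednesday + 1 = Thursday.

Thursday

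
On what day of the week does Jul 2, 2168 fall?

Saturday

Doomsday rule: the anchor day for the 2100s is Sunday. For year 68: 68÷12 = 5 r 8, and 8÷4 = 2, so 5+8+2 = 15.
Sunday + 15 ≡ Monday — that's 2168's doomsday.
In July the doomsday date is Jul 11.
Jul 2 is 9 days before Jul 11; 9 mod 7 = 2, so Monday − 2 = Saturday.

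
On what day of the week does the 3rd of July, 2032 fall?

Saturday

January 1, 2032 is a Thursday.
Jan 1, 2032 → Feb 1, 2032: 31 days (January has 31).
Feb 1, 2032 → Mar 1, 2032: 29 days (February has 29).
Mar 1, 2032 → Apr 1, 2032: 31 days (March has 31).
Apr 1, 2032 → May 1, 2032: 30 days (April has 30).
May 1, 2032 → Jun 1, 2032: 31 days (May has 31).
Jun 1, 2032 → Jul 1, 2032: 30 days (June has 30).
Jul 1, 2032 → Jul 3, 2032: 2 days.
Total: 184 days.
184 mod 7 = 2, so Thursday + 2 = Saturday.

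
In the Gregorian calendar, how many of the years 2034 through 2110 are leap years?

Multiples of 4 in [2034,2110]: 19.
Of those, multiples of 100: 1 (not leap unless ÷400).
Multiples of 400: 0.
Leap years = 19 − 1 + 0 = 18.

18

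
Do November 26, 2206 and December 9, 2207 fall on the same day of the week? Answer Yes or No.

From Nov 26, 2206 to Dec 9, 2207 is 378 days.
378 mod 7 = 0, so they are the same weekday.
(Nov 26, 2206 is a Wednesday; Dec 9, 2207 is a Wednesday.)

Yes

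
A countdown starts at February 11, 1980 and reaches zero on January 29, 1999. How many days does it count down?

6927

Feb 11, 1980 → Feb 11, 1981: 366 days (Feb 29, 1980 is in that span).
Feb 11, 1981 → Feb 11, 1982: 365 days.
Feb 11, 1982 → Feb 11, 1983: 365 days.
Feb 11, 1983 → Feb 11, 1984: 365 days.
Feb 11, 1984 → Feb 11, 1985: 366 days (Feb 29, 1984 is in that span).
Feb 11, 1985 → Feb 11, 1986: 365 days.
Feb 11, 1986 → Feb 11, 1987: 365 days.
Feb 11, 1987 → Feb 11, 1988: 365 days.
Feb 11, 1988 → Feb 11, 1989: 366 days (Feb 29, 1988 is in that span).
Feb 11, 1989 → Feb 11, 1990: 365 days.
Feb 11, 1990 → Feb 11, 1991: 365 days.
Feb 11, 1991 → Feb 11, 1992: 365 days.
Feb 11, 1992 → Feb 11, 1993: 366 days (Feb 29, 1992 is in that span).
Feb 11, 1993 → Feb 11, 1994: 365 days.
Feb 11, 1994 → Feb 11, 1995: 365 days.
Feb 11, 1995 → Feb 11, 1996: 365 days.
Feb 11, 1996 → Feb 11, 1997: 366 days (Feb 29, 1996 is in that span).
Feb 11, 1997 → Feb 11, 1998: 365 days.
Feb 11, 1998 → Mar 11, 1998: 28 days (February has 28).
Mar 11, 1998 → Apr 11, 1998: 31 days (March has 31).
Apr 11, 1998 → May 11, 1998: 30 days (April has 30).
May 11, 1998 → Jun 11, 1998: 31 days (May has 31).
Jun 11, 1998 → Jul 11, 1998: 30 days (June has 30).
Jul 11, 1998 → Aug 11, 1998: 31 days (July has 31).
Aug 11, 1998 → Sep 11, 1998: 31 days (August has 31).
Sep 11, 1998 → Oct 11, 1998: 30 days (September has 30).
Oct 11, 1998 → Nov 11, 1998: 31 days (October has 31).
Nov 11, 1998 → Dec 11, 1998: 30 days (November has 30).
Dec 11, 1998 → Jan 11, 1999: 31 days (December has 31).
Jan 11, 1999 → Jan 29, 1999: 18 days.
Total: 6927 days.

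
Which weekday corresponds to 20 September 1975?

Saturday

Doomsday rule: the anchor day for the 1900s is Wednesday. For year 75: 75÷12 = 6 r 3, and 3÷4 = 0, so 6+3+0 = 9.
Wednesday + 9 ≡ Friday — that's 1975's doomsday.
In September the doomsday date is Sep 5.
Sep 20 is 15 days after Sep 5; 15 mod 7 = 1, so Friday + 1 = Saturday.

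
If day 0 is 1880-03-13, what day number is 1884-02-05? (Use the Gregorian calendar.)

Mar 13, 1880 → Mar 13, 1881: 365 days.
Mar 13, 1881 → Mar 13, 1882: 365 days.
Mar 13, 1882 → Mar 13, 1883: 365 days.
Mar 13, 1883 → Apr 13, 1883: 31 days (March has 31).
Apr 13, 1883 → May 13, 1883: 30 days (April has 30).
May 13, 1883 → Jun 13, 1883: 31 days (May has 31).
Jun 13, 1883 → Jul 13, 1883: 30 days (June has 30).
Jul 13, 1883 → Aug 13, 1883: 31 days (July has 31).
Aug 13, 1883 → Sep 13, 1883: 31 days (August has 31).
Sep 13, 1883 → Oct 13, 1883: 30 days (September has 30).
Oct 13, 1883 → Nov 13, 1883: 31 days (October has 31).
Nov 13, 1883 → Dec 13, 1883: 30 days (November has 30).
Dec 13, 1883 → Jan 13, 1884: 31 days (December has 31).
Jan 13, 1884 → Feb 5, 1884: 23 days.
Total: 1424 days.

1424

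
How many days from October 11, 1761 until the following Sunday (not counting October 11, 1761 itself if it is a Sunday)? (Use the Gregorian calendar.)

7

Oct 11, 1761 is a Sunday.
From Sunday to the next Sunday is 7 days.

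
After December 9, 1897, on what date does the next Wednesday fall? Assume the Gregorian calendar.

December 15, 1897

Dec 9, 1897 is a Thursday.
From Thursday to the next Wednesday is 6 days.
Dec 9, 1897 + 6 = Dec 15, 1897.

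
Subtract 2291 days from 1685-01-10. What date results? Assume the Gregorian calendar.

−366 (one year; includes Feb 29, 1684) → Jan 10, 1684 (1925 left).
−365 (one year) → Jan 10, 1683 (1560 left).
−365 (one year) → Jan 10, 1682 (1195 left).
−365 (one year) → Jan 10, 1681 (830 left).
−366 (one year; includes Feb 29, 1680) → Jan 10, 1680 (464 left).
−365 (one year) → Jan 10, 1679 (99 left).
−10 → Dec 31, 1678 (end of Dec, 31 days; 89 left).
−31 → Nov 30, 1678 (end of Nov, 30 days; 58 left).
−30 → Oct 31, 1678 (end of Oct, 31 days; 28 left).
−28 → Oct 3, 1678.

October 3, 1678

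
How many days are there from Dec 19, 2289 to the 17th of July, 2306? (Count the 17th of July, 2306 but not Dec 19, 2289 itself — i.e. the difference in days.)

6053

Dec 19, 2289 → Dec 19, 2290: 365 days.
Dec 19, 2290 → Dec 19, 2291: 365 days.
Dec 19, 2291 → Dec 19, 2292: 366 days (Feb 29, 2292 is in that span).
Dec 19, 2292 → Dec 19, 2293: 365 days.
Dec 19, 2293 → Dec 19, 2294: 365 days.
Dec 19, 2294 → Dec 19, 2295: 365 days.
Dec 19, 2295 → Dec 19, 2296: 366 days (Feb 29, 2296 is in that span).
Dec 19, 2296 → Dec 19, 2297: 365 days.
Dec 19, 2297 → Dec 19, 2298: 365 days.
Dec 19, 2298 → Dec 19, 2299: 365 days.
Dec 19, 2299 → Dec 19, 2300: 365 days.
Dec 19, 2300 → Dec 19, 2301: 365 days.
Dec 19, 2301 → Dec 19, 2302: 365 days.
Dec 19, 2302 → Dec 19, 2303: 365 days.
Dec 19, 2303 → Dec 19, 2304: 366 days (Feb 29, 2304 is in that span).
Dec 19, 2304 → Dec 19, 2305: 365 days.
Dec 19, 2305 → Jan 19, 2306: 31 days (December has 31).
Jan 19, 2306 → Feb 19, 2306: 31 days (January has 31).
Feb 19, 2306 → Mar 19, 2306: 28 days (February has 28).
Mar 19, 2306 → Apr 19, 2306: 31 days (March has 31).
Apr 19, 2306 → May 19, 2306: 30 days (April has 30).
May 19, 2306 → Jun 19, 2306: 31 days (May has 31).
Jun 19, 2306 → Jul 17, 2306: 28 days.
Total: 6053 days.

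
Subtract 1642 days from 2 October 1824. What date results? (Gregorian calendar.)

−366 (one year; includes Feb 29, 1824) → Oct 2, 1823 (1276 left).
−365 (one year) → Oct 2, 1822 (911 left).
−365 (one year) → Oct 2, 1821 (546 left).
−365 (one year) → Oct 2, 1820 (181 left).
−2 → Sep 30, 1820 (end of Sep, 30 days; 179 left).
−30 → Aug 31, 1820 (end of Aug, 31 days; 149 left).
−31 → Jul 31, 1820 (end of Jul, 31 days; 118 left).
−31 → Jun 30, 1820 (end of Jun, 30 days; 87 left).
−30 → May 31, 1820 (end of May, 31 days; 57 left).
−31 → Apr 30, 1820 (end of Apr, 30 days; 26 left).
−26 → Apr 4, 1820.

April 4, 1820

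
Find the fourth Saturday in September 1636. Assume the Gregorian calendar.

September 27, 1636

September 1, 1636 is a Monday.
The first Saturday is therefore September 6 (5 days later).
The fourth Saturday is 6 + 3×7 = September 27.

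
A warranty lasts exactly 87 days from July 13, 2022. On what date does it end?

Jul has 31 days: +19 → Aug 1, 2022 (68 left).
Aug has 31 days: +31 → Sep 1, 2022 (37 left).
Sep has 30 days: +30 → Oct 1, 2022 (7 left).
+7 → Oct 8, 2022.

October 8, 2022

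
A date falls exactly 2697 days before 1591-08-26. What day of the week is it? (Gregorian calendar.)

First find the weekday of Aug 26, 1591. Doomsday rule: the anchor day for the 1500s is Wednesday. For year 91: 91÷12 = 7 r 7, and 7÷4 = 1, so 7+7+1 = 15.
Wednesday + 15 ≡ Thursday — that's 1591's doomsday.
In August the doomsday date is Aug 8.
Aug 26 is 18 days after Aug 8; 18 mod 7 = 4, so Thursday + 4 = Monday.
2697 mod 7 = 2, so 2697 days before a Monday is Monday − 2 = Saturday.

Saturday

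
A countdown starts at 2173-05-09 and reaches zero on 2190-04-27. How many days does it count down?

May 9, 2173 → May 9, 2174: 365 days.
May 9, 2174 → May 9, 2175: 365 days.
May 9, 2175 → May 9, 2176: 366 days (Feb 29, 2176 is in that span).
May 9, 2176 → May 9, 2177: 365 days.
May 9, 2177 → May 9, 2178: 365 days.
May 9, 2178 → May 9, 2179: 365 days.
May 9, 2179 → May 9, 2180: 366 days (Feb 29, 2180 is in that span).
May 9, 2180 → May 9, 2181: 365 days.
May 9, 2181 → May 9, 2182: 365 days.
May 9, 2182 → May 9, 2183: 365 days.
May 9, 2183 → May 9, 2184: 366 days (Feb 29, 2184 is in that span).
May 9, 2184 → May 9, 2185: 365 days.
May 9, 2185 → May 9, 2186: 365 days.
May 9, 2186 → May 9, 2187: 365 days.
May 9, 2187 → May 9, 2188: 366 days (Feb 29, 2188 is in that span).
May 9, 2188 → May 9, 2189: 365 days.
May 9, 2189 → Jun 9, 2189: 31 days (May has 31).
Jun 9, 2189 → Jul 9, 2189: 30 days (June has 30).
Jul 9, 2189 → Aug 9, 2189: 31 days (July has 31).
Aug 9, 2189 → Sep 9, 2189: 31 days (August has 31).
Sep 9, 2189 → Oct 9, 2189: 30 days (September has 30).
Oct 9, 2189 → Nov 9, 2189: 31 days (October has 31).
Nov 9, 2189 → Dec 9, 2189: 30 days (November has 30).
Dec 9, 2189 → Jan 9, 2190: 31 days (December has 31).
Jan 9, 2190 → Feb 9, 2190: 31 days (January has 31).
Feb 9, 2190 → Mar 9, 2190: 28 days (February has 28).
Mar 9, 2190 → Apr 9, 2190: 31 days (March has 31).
Apr 9, 2190 → Apr 27, 2190: 18 days.
Total: 6197 days.

6197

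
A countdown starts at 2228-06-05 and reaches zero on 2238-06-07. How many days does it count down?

Jun 5, 2228 → Jun 5, 2229: 365 days.
Jun 5, 2229 → Jun 5, 2230: 365 days.
Jun 5, 2230 → Jun 5, 2231: 365 days.
Jun 5, 2231 → Jun 5, 2232: 366 days (Feb 29, 2232 is in that span).
Jun 5, 2232 → Jun 5, 2233: 365 days.
Jun 5, 2233 → Jun 5, 2234: 365 days.
Jun 5, 2234 → Jun 5, 2235: 365 days.
Jun 5, 2235 → Jun 5, 2236: 366 days (Feb 29, 2236 is in that span).
Jun 5, 2236 → Jun 5, 2237: 365 days.
Jun 5, 2237 → Jul 5, 2237: 30 days (June has 30).
Jul 5, 2237 → Aug 5, 2237: 31 days (July has 31).
Aug 5, 2237 → Sep 5, 2237: 31 days (August has 31).
Sep 5, 2237 → Oct 5, 2237: 30 days (September has 30).
Oct 5, 2237 → Nov 5, 2237: 31 days (October has 31).
Nov 5, 2237 → Dec 5, 2237: 30 days (November has 30).
Dec 5, 2237 → Jan 5, 2238: 31 days (December has 31).
Jan 5, 2238 → Feb 5, 2238: 31 days (January has 31).
Feb 5, 2238 → Mar 5, 2238: 28 days (February has 28).
Mar 5, 2238 → Apr 5, 2238: 31 days (March has 31).
Apr 5, 2238 → May 5, 2238: 30 days (April has 30).
May 5, 2238 → Jun 5, 2238: 31 days (May has 31).
Jun 5, 2238 → Jun 7, 2238: 2 days.
Total: 3654 days.

3654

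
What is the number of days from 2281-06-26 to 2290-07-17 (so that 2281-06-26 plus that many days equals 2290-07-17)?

Jun 26, 2281 → Jun 26, 2282: 365 days.
Jun 26, 2282 → Jun 26, 2283: 365 days.
Jun 26, 2283 → Jun 26, 2284: 366 days (Feb 29, 2284 is in that span).
Jun 26, 2284 → Jun 26, 2285: 365 days.
Jun 26, 2285 → Jun 26, 2286: 365 days.
Jun 26, 2286 → Jun 26, 2287: 365 days.
Jun 26, 2287 → Jun 26, 2288: 366 days (Feb 29, 2288 is in that span).
Jun 26, 2288 → Jun 26, 2289: 365 days.
Jun 26, 2289 → Jul 26, 2289: 30 days (June has 30).
Jul 26, 2289 → Aug 26, 2289: 31 days (July has 31).
Aug 26, 2289 → Sep 26, 2289: 31 days (August has 31).
Sep 26, 2289 → Oct 26, 2289: 30 days (September has 30).
Oct 26, 2289 → Nov 26, 2289: 31 days (October has 31).
Nov 26, 2289 → Dec 26, 2289: 30 days (November has 30).
Dec 26, 2289 → Jan 26, 2290: 31 days (December has 31).
Jan 26, 2290 → Feb 26, 2290: 31 days (January has 31).
Feb 26, 2290 → Mar 26, 2290: 28 days (February has 28).
Mar 26, 2290 → Apr 26, 2290: 31 days (March has 31).
Apr 26, 2290 → May 26, 2290: 30 days (April has 30).
May 26, 2290 → Jun 26, 2290: 31 days (May has 31).
Jun 26, 2290 → Jul 17, 2290: 21 days.
Total: 3308 days.

3308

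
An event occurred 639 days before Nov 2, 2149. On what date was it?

February 2, 2148

−365 (one year) → Nov 2, 2148 (274 left).
−2 → Oct 31, 2148 (end of Oct, 31 days; 272 left).
−31 → Sep 30, 2148 (end of Sep, 30 days; 241 left).
−30 → Aug 31, 2148 (end of Aug, 31 days; 211 left).
−31 → Jul 31, 2148 (end of Jul, 31 days; 180 left).
−31 → Jun 30, 2148 (end of Jun, 30 days; 149 left).
−30 → May 31, 2148 (end of May, 31 days; 119 left).
−31 → Apr 30, 2148 (end of Apr, 30 days; 88 left).
−30 → Mar 31, 2148 (end of Mar, 31 days; 58 left).
−31 → Feb 29, 2148 (end of Feb, 29 days; 27 left).
−27 → Feb 2, 2148.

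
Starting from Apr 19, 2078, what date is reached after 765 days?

+365 (one year) → Apr 19, 2079 (400 left).
Apr has 30 days: +12 → May 1, 2079 (388 left).
May has 31 days: +31 → Jun 1, 2079 (357 left).
Jun has 30 days: +30 → Jul 1, 2079 (327 left).
Jul has 31 days: +31 → Aug 1, 2079 (296 left).
Aug has 31 days: +31 → Sep 1, 2079 (265 left).
Sep has 30 days: +30 → Oct 1, 2079 (235 left).
Oct has 31 days: +31 → Nov 1, 2079 (204 left).
Nov has 30 days: +30 → Dec 1, 2079 (174 left).
Dec has 31 days: +31 → Jan 1, 2080 (143 left).
Jan has 31 days: +31 → Feb 1, 2080 (112 left).
Feb has 29 days: +29 → Mar 1, 2080 (83 left).
Mar has 31 days: +31 → Apr 1, 2080 (52 left).
Apr has 30 days: +30 → May 1, 2080 (22 left).
+22 → May 23, 2080.

May 23, 2080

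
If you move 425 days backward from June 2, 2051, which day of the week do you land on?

Sunday

First find the weekday of Jun 2, 2051. Doomsday rule: the anchor day for the 2000s is Tuesday. For year 51: 51÷12 = 4 r 3, and 3÷4 = 0, so 4+3+0 = 7.
Tuesday + 7 ≡ Tuesday — that's 2051's doomsday.
In June the doomsday date is Jun 6.
Jun 2 is 4 days before Jun 6; 4 mod 7 = 4, so Tuesday − 4 = Friday.
425 mod 7 = 5, so 425 days before a Friday is Friday − 5 = Sunday.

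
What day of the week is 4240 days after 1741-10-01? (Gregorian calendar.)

First find the weekday of Oct 1, 1741. Doomsday rule: the anchor day for the 1700s is Sunday. For year 41: 41÷12 = 3 r 5, and 5÷4 = 1, so 3+5+1 = 9.
Sunday + 9 ≡ Tuesday — that's 1741's doomsday.
In October the doomsday date is Oct 10.
Oct 1 is 9 days before Oct 10; 9 mod 7 = 2, so Tuesday − 2 = Sunday.
4240 mod 7 = 5, so 4240 days after a Sunday is Sunday + 5 = Friday.

Friday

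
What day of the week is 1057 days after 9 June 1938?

Jun 9, 1938 is a Thursday.
1057 mod 7 = 0, so 1057 days after a Thursday is Thursday + 0 = Thursday.

Thursday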